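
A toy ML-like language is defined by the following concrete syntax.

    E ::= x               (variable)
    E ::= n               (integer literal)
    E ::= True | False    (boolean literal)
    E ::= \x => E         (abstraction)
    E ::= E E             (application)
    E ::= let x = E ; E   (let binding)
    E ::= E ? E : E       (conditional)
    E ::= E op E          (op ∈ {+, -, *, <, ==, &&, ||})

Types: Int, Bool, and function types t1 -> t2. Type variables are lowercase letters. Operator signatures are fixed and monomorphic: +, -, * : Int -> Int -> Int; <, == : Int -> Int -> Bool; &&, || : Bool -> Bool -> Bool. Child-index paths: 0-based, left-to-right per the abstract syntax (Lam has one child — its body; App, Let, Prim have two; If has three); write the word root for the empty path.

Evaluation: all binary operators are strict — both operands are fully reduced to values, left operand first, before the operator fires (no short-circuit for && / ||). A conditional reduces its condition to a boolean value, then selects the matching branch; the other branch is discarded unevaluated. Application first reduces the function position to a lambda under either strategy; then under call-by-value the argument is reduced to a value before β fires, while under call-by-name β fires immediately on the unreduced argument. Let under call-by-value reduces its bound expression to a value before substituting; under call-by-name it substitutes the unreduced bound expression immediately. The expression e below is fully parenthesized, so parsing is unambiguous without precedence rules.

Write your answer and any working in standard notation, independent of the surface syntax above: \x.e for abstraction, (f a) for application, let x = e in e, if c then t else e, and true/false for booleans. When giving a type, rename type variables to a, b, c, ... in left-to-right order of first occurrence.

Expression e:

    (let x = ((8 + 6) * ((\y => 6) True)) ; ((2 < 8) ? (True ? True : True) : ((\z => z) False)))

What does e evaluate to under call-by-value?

Answer: true

Derivation:
step 0: (let x = ((8 + 6) * ((\y.6) true)) in (if (2 < 8) then (if true then true else true) else ((\z.z) false)))
step 1: [delta@0.0] (let x = (14 * ((\y.6) true)) in (if (2 < 8) then (if true then true else true) else ((\z.z) false)))
step 2: [beta@0.1] (let x = (14 * 6) in (if (2 < 8) then (if true then true else true) else ((\z.z) false)))
step 3: [delta@0] (let x = 84 in (if (2 < 8) then (if true then true else true) else ((\z.z) false)))
step 4: [let@root] (if (2 < 8) then (if true then true else true) else ((\z.z) false))
step 5: [delta@0] (if true then (if true then true else true) else ((\z.z) false))
step 6: [if@root] (if true then true else true)
step 7: [if@root] true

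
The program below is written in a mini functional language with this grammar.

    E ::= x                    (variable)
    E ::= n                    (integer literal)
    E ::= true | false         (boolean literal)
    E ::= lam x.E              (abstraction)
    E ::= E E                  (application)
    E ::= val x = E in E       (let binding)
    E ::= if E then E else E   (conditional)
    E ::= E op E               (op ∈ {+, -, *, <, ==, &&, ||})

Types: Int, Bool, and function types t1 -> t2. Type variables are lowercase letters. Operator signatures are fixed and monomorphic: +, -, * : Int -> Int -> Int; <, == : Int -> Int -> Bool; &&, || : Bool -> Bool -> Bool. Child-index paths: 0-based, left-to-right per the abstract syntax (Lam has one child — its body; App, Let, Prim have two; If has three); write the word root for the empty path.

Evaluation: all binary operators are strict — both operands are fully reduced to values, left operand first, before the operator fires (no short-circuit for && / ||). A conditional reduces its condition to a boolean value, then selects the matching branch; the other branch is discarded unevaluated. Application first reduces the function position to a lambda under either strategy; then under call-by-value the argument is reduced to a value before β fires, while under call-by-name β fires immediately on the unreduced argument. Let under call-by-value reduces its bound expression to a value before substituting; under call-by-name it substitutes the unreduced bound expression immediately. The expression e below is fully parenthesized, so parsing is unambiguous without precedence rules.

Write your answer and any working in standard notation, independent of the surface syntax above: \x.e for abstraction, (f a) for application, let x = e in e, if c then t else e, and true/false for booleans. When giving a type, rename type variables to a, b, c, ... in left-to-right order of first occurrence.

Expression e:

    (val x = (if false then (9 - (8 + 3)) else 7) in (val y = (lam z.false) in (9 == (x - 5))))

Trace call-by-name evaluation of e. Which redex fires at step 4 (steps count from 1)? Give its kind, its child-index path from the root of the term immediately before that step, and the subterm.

Answer: delta at 1 : (7 - 5)

Working:
step 0: (let x = (if false then (9 - (8 + 3)) else 7) in (let y = (\z.false) in (9 == (x - 5))))
step 1: [let@root] (let y = (\z.false) in (9 == ((if false then (9 - (8 + 3)) else 7) - 5)))
step 2: [let@root] (9 == ((if false then (9 - (8 + 3)) else 7) - 5))
step 3: [if@1.0] (9 == (7 - 5))
step 4: [delta@1] (9 == 2)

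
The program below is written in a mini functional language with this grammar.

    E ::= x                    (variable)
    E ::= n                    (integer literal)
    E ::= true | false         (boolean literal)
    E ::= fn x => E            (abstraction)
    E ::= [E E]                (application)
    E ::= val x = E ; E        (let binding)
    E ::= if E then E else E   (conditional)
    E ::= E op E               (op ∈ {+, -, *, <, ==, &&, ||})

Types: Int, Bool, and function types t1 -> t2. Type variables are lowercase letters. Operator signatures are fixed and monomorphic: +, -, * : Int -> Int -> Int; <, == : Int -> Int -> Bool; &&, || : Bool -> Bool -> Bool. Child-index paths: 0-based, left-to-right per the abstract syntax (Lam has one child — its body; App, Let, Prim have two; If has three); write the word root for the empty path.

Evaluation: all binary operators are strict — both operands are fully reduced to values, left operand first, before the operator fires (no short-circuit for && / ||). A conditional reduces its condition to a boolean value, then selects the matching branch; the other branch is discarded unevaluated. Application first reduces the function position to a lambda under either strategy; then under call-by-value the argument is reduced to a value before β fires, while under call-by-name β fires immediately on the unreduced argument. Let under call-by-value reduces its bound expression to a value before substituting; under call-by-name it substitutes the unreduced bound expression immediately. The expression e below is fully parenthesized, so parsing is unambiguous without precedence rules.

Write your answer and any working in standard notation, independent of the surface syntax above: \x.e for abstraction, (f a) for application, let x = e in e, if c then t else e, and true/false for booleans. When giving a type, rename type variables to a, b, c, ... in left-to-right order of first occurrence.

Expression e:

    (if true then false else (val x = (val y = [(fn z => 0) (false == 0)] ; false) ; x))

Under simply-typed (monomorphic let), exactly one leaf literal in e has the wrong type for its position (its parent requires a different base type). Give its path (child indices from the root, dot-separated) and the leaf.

Answer: 2.0.0.1.0 : false

Trace:
  unify Bool ~ Bool
\z._ : a -> Int
  unify Bool ~ Int
  FAIL: mismatch Bool ~ Int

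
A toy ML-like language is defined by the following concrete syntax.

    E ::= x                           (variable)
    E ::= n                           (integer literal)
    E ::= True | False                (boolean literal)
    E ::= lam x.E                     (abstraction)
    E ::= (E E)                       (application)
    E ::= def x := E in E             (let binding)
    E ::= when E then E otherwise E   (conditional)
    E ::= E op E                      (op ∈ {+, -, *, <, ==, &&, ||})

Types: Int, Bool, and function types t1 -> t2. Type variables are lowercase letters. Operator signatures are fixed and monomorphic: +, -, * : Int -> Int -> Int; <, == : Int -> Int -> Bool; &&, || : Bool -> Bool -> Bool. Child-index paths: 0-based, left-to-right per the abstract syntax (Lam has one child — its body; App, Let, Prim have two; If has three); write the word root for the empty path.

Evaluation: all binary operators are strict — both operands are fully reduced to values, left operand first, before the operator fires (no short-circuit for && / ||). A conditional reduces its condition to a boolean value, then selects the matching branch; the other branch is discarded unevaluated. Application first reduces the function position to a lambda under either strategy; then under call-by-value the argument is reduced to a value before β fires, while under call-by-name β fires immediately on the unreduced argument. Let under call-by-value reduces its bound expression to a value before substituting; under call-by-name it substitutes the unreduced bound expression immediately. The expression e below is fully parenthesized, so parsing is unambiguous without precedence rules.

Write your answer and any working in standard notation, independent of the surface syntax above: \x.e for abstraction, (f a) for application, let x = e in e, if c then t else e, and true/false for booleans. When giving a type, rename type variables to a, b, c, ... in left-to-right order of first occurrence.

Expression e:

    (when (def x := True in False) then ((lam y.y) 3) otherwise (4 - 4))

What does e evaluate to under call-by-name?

Answer: 0

Trace:
step 0: (if (let x = true in false) then ((\y.y) 3) else (4 - 4))
step 1: [let@0] (if false then ((\y.y) 3) else (4 - 4))
step 2: [if@root] (4 - 4)
step 3: [delta@root] 0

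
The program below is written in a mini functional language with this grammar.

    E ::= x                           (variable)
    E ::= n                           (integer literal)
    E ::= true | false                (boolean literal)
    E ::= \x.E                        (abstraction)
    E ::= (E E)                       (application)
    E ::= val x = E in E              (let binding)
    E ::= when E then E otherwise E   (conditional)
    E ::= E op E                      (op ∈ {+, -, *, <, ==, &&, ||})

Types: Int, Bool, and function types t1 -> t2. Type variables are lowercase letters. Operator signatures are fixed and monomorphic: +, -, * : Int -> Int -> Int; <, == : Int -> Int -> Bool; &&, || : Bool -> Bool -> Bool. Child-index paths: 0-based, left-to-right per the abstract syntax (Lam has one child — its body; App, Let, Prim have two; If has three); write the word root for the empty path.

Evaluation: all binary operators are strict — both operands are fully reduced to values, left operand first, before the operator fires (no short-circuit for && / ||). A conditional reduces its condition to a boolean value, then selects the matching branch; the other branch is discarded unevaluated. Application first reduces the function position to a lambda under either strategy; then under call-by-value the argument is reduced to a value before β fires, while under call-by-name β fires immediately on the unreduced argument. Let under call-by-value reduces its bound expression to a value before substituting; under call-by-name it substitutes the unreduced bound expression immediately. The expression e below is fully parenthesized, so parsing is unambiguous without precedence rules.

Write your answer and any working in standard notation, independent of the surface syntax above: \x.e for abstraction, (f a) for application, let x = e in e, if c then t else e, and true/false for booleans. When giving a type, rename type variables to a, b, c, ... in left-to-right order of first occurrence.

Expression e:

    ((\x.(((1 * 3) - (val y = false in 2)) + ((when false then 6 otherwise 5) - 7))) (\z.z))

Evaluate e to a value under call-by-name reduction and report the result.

Answer: -1

Trace:
step 0: ((\x.(((1 * 3) - (let y = false in 2)) + ((if false then 6 else 5) - 7))) (\z.z))
step 1: [beta@root] (((1 * 3) - (let y = false in 2)) + ((if false then 6 else 5) - 7))
step 2: [delta@0.0] ((3 - (let y = false in 2)) + ((if false then 6 else 5) - 7))
step 3: [let@0.1] ((3 - 2) + ((if false then 6 else 5) - 7))
step 4: [delta@0] (1 + ((if false then 6 else 5) - 7))
step 5: [if@1.0] (1 + (5 - 7))
step 6: [delta@1] (1 + -2)
step 7: [delta@root] -1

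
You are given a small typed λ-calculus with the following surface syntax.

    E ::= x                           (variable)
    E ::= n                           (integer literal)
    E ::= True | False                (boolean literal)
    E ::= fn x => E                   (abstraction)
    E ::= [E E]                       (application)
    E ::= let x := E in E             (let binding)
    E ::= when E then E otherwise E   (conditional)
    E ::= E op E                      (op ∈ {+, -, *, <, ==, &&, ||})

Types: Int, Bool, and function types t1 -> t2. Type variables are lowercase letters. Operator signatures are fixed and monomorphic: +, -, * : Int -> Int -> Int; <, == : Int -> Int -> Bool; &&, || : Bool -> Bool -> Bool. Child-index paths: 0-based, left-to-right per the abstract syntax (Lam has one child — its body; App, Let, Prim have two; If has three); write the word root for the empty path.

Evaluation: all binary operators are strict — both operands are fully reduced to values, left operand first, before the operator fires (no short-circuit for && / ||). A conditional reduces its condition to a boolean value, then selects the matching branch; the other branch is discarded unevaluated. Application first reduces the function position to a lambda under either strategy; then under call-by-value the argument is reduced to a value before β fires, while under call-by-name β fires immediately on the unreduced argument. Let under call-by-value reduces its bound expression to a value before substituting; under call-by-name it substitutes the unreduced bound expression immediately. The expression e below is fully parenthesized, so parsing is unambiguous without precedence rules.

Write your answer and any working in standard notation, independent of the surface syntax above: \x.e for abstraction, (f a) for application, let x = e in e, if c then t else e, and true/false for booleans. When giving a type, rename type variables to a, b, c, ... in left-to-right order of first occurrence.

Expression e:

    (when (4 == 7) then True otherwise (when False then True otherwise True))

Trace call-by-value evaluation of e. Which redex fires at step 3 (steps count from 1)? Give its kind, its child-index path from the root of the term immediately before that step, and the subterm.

Working:
step 0: (if (4 == 7) then true else (if false then true else true))
step 1: [delta@0] (if false then true else (if false then true else true))
step 2: [if@root] (if false then true else true)
step 3: [if@root] true

Answer: if at root : (if false then true else true)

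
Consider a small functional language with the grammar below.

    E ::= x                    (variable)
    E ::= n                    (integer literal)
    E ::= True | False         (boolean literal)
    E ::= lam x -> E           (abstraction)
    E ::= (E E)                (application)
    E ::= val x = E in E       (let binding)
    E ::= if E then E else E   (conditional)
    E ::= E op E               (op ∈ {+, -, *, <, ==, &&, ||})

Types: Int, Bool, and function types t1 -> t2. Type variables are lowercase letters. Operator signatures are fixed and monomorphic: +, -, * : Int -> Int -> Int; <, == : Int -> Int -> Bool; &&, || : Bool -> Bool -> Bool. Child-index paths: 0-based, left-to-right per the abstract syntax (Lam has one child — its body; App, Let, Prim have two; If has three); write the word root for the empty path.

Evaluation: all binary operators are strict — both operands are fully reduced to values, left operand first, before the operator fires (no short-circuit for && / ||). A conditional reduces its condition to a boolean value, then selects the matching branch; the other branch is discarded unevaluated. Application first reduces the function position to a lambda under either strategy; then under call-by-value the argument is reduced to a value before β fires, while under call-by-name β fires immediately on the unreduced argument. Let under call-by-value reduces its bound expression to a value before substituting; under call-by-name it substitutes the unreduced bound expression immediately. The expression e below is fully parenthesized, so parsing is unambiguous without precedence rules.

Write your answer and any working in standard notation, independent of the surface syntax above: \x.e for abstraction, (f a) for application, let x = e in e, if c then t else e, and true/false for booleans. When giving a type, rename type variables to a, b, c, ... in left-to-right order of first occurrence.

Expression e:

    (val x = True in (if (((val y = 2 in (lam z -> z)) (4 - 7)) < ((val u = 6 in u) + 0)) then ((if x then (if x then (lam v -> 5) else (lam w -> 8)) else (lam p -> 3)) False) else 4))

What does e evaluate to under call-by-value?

Derivation:
step 0: (let x = true in (if (((let y = 2 in (\z.z)) (4 - 7)) < ((let u = 6 in u) + 0)) then ((if x then (if x then (\v.5) else (\w.8)) else (\p.3)) false) else 4))
step 1: [let@root] (if (((let y = 2 in (\z.z)) (4 - 7)) < ((let u = 6 in u) + 0)) then ((if true then (if true then (\v.5) else (\w.8)) else (\p.3)) false) else 4)
step 2: [let@0.0.0] (if (((\z.z) (4 - 7)) < ((let u = 6 in u) + 0)) then ((if true then (if true then (\v.5) else (\w.8)) else (\p.3)) false) else 4)
step 3: [delta@0.0.1] (if (((\z.z) -3) < ((let u = 6 in u) + 0)) then ((if true then (if true then (\v.5) else (\w.8)) else (\p.3)) false) else 4)
step 4: [beta@0.0] (if (-3 < ((let u = 6 in u) + 0)) then ((if true then (if true then (\v.5) else (\w.8)) else (\p.3)) false) else 4)
step 5: [let@0.1.0] (if (-3 < (6 + 0)) then ((if true then (if true then (\v.5) else (\w.8)) else (\p.3)) false) else 4)
step 6: [delta@0.1] (if (-3 < 6) then ((if true then (if true then (\v.5) else (\w.8)) else (\p.3)) false) else 4)
step 7: [delta@0] (if true then ((if true then (if true then (\v.5) else (\w.8)) else (\p.3)) false) else 4)
step 8: [if@root] ((if true then (if true then (\v.5) else (\w.8)) else (\p.3)) false)
step 9: [if@0] ((if true then (\v.5) else (\w.8)) false)
step 10: [if@0] ((\v.5) false)
step 11: [beta@root] 5

Answer: 5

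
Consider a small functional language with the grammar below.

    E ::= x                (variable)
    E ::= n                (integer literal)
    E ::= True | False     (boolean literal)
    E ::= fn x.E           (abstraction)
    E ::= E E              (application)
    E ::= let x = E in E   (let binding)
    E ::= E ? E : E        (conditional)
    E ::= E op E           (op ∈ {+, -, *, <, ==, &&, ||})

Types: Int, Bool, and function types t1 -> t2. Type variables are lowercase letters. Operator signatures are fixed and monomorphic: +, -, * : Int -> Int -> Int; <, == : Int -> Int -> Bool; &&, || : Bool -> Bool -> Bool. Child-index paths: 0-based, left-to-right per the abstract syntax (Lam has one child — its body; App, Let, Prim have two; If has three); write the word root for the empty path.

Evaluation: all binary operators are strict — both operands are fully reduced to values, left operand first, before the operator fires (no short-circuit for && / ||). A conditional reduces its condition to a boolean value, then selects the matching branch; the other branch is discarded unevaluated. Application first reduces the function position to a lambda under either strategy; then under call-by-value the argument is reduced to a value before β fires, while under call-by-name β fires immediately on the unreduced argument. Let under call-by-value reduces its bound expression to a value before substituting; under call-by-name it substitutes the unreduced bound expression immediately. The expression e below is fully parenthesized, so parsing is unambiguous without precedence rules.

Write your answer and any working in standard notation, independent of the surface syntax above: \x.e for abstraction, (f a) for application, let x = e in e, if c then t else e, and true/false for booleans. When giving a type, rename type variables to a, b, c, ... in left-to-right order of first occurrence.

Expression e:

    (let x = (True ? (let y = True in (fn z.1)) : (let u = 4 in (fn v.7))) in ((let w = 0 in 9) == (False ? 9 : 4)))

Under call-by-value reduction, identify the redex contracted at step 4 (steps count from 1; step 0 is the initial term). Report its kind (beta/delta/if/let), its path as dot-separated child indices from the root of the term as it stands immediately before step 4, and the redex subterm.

Trace:
step 0: (let x = (if true then (let y = true in (\z.1)) else (let u = 4 in (\v.7))) in ((let w = 0 in 9) == (if false then 9 else 4)))
step 1: [if@0] (let x = (let y = true in (\z.1)) in ((let w = 0 in 9) == (if false then 9 else 4)))
step 2: [let@0] (let x = (\z.1) in ((let w = 0 in 9) == (if false then 9 else 4)))
step 3: [let@root] ((let w = 0 in 9) == (if false then 9 else 4))
step 4: [let@0] (9 == (if false then 9 else 4))

Answer: let at 0 : (let w = 0 in 9)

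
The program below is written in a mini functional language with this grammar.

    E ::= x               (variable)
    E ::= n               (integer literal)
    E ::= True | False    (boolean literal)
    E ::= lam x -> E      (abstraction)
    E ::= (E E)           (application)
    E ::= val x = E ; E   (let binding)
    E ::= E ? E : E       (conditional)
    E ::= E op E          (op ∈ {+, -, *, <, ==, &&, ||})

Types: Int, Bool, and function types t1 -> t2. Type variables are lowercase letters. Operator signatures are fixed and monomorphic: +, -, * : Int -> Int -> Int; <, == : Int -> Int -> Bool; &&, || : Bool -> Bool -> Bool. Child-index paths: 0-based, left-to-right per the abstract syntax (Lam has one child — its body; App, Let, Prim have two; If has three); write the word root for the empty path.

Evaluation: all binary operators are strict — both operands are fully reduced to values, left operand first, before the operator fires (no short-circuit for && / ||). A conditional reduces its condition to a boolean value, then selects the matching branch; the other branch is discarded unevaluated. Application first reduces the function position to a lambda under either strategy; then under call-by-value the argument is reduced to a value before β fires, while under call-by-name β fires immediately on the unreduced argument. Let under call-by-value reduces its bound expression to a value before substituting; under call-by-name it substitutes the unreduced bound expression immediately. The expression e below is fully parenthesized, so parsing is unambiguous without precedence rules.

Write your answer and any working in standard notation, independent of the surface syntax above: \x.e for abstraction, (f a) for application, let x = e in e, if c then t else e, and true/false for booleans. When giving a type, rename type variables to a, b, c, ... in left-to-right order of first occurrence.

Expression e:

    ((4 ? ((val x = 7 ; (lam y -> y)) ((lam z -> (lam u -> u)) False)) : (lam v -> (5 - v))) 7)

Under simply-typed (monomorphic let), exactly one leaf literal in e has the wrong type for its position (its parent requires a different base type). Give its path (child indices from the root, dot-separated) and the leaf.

Working:
  unify Int ~ Bool
  FAIL: mismatch Int ~ Bool

Answer: 0.0 : 4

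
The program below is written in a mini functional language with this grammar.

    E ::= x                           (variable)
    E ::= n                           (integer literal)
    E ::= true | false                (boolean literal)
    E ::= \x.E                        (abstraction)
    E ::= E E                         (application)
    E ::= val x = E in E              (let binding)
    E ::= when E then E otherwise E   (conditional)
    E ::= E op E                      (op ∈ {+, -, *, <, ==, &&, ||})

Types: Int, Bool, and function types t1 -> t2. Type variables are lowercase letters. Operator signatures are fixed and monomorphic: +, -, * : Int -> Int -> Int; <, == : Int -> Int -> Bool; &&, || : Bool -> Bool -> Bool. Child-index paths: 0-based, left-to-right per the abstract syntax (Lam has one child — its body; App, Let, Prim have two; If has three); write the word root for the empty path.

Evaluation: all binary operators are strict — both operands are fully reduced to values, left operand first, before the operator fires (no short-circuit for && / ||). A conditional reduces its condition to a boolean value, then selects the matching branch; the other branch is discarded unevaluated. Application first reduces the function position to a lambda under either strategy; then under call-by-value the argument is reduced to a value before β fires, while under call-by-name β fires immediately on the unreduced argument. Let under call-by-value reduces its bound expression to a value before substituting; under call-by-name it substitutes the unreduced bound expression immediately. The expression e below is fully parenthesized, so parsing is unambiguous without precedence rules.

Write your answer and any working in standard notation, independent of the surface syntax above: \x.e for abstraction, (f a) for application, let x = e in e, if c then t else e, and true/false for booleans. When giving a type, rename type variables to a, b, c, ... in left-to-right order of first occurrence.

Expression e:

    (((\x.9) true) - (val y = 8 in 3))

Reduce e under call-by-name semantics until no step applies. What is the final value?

Answer: 6

Working:
step 0: (((\x.9) true) - (let y = 8 in 3))
step 1: [beta@0] (9 - (let y = 8 in 3))
step 2: [let@1] (9 - 3)
step 3: [delta@root] 6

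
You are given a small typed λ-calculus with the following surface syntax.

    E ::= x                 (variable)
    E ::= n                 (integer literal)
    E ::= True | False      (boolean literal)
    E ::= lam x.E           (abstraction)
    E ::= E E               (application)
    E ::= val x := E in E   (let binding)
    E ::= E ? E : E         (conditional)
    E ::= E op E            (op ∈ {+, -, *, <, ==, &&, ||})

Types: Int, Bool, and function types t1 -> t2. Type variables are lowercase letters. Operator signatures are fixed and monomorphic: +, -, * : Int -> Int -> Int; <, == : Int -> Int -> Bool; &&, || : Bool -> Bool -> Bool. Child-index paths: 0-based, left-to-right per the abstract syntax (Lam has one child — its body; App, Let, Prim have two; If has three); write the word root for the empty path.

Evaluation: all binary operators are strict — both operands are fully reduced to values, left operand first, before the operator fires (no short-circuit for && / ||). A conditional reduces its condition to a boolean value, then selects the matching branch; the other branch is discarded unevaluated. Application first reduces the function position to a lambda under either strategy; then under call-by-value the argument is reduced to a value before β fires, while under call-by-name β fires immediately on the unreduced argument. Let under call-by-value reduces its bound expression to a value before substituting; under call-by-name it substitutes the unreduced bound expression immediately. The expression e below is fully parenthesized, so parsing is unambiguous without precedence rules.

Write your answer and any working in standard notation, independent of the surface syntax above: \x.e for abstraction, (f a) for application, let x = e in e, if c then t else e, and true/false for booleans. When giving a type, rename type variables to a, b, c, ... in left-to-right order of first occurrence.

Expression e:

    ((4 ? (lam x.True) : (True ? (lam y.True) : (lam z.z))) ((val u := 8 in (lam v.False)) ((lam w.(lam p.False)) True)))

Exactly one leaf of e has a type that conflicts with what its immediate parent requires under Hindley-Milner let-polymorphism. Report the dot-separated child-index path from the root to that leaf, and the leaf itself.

Trace:
  unify Int ~ Bool
  FAIL: mismatch Int ~ Bool

Answer: 0.0 : 4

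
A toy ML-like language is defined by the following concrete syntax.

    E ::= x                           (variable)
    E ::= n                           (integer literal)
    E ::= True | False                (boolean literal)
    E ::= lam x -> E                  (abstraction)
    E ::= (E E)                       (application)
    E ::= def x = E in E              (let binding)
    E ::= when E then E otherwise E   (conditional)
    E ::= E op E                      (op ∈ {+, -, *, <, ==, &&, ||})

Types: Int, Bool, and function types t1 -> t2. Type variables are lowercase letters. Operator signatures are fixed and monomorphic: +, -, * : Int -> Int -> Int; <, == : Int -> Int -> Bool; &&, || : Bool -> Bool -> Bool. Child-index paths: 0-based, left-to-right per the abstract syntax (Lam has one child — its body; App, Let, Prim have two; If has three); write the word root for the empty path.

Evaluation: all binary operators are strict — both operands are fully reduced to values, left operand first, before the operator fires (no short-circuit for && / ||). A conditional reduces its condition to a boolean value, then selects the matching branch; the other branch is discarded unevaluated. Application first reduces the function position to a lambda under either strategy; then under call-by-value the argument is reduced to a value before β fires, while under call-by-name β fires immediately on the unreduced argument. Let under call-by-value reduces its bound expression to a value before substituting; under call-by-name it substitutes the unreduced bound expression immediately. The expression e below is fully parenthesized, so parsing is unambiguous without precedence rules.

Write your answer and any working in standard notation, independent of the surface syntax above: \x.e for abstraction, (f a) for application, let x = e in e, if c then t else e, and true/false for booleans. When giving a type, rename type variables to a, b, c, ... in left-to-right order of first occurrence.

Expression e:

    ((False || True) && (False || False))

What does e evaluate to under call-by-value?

Derivation:
step 0: ((false || true) && (false || false))
step 1: [delta@0] (true && (false || false))
step 2: [delta@1] (true && false)
step 3: [delta@root] false

Answer: false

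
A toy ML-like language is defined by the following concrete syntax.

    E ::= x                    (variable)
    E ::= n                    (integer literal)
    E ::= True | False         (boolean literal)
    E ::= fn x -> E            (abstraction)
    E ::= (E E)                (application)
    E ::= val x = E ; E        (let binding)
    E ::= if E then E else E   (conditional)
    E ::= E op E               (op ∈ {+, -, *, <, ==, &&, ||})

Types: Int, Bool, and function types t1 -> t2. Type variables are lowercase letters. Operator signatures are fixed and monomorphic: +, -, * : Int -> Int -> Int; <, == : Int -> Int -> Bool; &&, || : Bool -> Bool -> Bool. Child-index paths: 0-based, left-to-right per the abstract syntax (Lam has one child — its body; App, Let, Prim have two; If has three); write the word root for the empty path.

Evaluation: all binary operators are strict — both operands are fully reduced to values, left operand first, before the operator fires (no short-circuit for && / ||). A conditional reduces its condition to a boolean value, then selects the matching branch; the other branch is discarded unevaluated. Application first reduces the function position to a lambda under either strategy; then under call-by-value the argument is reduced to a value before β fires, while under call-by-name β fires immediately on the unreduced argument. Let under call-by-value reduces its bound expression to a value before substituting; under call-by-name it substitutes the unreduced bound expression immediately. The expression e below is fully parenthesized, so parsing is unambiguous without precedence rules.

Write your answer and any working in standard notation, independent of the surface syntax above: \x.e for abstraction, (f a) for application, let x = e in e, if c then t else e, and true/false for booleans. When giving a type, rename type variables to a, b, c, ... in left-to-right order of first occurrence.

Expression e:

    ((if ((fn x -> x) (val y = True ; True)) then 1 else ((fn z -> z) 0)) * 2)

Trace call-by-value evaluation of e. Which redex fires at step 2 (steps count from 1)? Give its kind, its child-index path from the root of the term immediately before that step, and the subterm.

Answer: beta at 0.0 : ((\x.x) true)

Trace:
step 0: ((if ((\x.x) (let y = true in true)) then 1 else ((\z.z) 0)) * 2)
step 1: [let@0.0.1] ((if ((\x.x) true) then 1 else ((\z.z) 0)) * 2)
step 2: [beta@0.0] ((if true then 1 else ((\z.z) 0)) * 2)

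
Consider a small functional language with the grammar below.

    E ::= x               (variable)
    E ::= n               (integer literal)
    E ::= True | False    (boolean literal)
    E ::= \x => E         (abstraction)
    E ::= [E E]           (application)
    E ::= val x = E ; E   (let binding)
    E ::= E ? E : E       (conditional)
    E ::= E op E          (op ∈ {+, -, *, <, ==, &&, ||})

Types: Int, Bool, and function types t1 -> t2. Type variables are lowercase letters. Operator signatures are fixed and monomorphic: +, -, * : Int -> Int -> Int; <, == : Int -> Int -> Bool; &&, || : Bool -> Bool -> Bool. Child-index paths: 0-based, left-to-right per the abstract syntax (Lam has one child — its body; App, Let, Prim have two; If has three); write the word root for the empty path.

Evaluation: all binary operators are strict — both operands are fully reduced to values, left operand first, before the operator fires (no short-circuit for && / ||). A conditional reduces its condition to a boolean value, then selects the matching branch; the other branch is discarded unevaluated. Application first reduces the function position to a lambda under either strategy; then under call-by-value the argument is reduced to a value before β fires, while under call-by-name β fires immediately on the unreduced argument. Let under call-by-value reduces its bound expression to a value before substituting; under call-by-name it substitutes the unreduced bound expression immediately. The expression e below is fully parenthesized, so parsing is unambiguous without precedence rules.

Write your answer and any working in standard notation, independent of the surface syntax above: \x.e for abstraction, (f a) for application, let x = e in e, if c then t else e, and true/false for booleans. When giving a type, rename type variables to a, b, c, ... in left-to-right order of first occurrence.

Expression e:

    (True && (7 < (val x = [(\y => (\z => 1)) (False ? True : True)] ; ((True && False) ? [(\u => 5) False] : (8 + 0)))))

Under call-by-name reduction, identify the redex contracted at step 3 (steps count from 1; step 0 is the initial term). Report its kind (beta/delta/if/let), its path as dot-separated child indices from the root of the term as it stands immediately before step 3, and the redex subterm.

Answer: if at 1.1 : (if false then ((\u.5) false) else (8 + 0))

Derivation:
step 0: (true && (7 < (let x = ((\y.(\z.1)) (if false then true else true)) in (if (true && false) then ((\u.5) false) else (8 + 0)))))
step 1: [let@1.1] (true && (7 < (if (true && false) then ((\u.5) false) else (8 + 0))))
step 2: [delta@1.1.0] (true && (7 < (if false then ((\u.5) false) else (8 + 0))))
step 3: [if@1.1] (true && (7 < (8 + 0)))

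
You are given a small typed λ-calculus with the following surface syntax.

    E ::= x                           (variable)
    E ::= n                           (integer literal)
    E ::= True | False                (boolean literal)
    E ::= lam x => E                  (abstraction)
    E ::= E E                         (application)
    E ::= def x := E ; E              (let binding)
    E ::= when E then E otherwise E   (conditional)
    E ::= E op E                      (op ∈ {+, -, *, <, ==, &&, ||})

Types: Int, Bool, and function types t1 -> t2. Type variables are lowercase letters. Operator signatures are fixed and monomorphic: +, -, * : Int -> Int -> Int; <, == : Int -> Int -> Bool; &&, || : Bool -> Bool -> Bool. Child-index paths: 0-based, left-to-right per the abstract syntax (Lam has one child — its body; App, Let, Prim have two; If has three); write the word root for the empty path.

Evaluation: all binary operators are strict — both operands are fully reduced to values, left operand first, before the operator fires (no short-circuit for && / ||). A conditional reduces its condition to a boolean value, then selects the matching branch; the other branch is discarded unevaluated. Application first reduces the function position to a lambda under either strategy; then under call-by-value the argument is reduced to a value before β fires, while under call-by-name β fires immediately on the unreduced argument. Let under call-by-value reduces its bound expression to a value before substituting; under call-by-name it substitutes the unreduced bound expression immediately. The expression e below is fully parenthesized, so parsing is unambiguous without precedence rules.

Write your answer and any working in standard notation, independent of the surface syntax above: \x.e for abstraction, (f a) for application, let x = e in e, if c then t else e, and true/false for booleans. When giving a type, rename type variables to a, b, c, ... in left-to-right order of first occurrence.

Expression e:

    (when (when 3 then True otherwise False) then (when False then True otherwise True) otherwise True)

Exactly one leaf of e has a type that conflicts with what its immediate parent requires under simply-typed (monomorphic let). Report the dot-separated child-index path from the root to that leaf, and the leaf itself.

Answer: 0.0 : 3

Working:
  unify Int ~ Bool
  FAIL: mismatch Int ~ Bool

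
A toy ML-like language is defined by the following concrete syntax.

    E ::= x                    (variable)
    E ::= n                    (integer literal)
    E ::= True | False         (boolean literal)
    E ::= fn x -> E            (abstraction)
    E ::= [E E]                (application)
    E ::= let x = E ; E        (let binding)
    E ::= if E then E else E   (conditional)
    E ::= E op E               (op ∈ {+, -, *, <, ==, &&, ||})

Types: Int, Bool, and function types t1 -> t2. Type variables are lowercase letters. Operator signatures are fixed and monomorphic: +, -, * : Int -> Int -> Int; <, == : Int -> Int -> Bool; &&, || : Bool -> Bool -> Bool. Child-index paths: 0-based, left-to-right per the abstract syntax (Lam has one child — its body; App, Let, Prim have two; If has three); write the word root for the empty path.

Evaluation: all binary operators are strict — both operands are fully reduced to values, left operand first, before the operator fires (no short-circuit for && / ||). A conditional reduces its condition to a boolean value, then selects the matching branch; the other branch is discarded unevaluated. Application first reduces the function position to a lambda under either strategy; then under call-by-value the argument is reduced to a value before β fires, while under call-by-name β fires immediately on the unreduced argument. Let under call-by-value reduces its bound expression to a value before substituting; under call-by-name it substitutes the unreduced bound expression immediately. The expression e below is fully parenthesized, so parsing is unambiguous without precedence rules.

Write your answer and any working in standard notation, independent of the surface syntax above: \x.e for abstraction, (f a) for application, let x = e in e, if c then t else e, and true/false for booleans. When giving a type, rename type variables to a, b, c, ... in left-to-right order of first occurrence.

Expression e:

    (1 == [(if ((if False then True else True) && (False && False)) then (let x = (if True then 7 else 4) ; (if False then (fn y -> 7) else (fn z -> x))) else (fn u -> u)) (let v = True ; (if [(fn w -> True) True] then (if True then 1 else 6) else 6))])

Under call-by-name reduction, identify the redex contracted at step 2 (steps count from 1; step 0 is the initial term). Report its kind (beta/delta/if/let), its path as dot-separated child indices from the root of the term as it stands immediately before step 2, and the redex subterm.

Working:
step 0: (1 == ((if ((if false then true else true) && (false && false)) then (let x = (if true then 7 else 4) in (if false then (\y.7) else (\z.x))) else (\u.u)) (let v = true in (if ((\w.true) true) then (if true then 1 else 6) else 6))))
step 1: [if@1.0.0.0] (1 == ((if (true && (false && false)) then (let x = (if true then 7 else 4) in (if false then (\y.7) else (\z.x))) else (\u.u)) (let v = true in (if ((\w.true) true) then (if true then 1 else 6) else 6))))
step 2: [delta@1.0.0.1] (1 == ((if (true && false) then (let x = (if true then 7 else 4) in (if false then (\y.7) else (\z.x))) else (\u.u)) (let v = true in (if ((\w.true) true) then (if true then 1 else 6) else 6))))

Answer: delta at 1.0.0.1 : (false && false)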